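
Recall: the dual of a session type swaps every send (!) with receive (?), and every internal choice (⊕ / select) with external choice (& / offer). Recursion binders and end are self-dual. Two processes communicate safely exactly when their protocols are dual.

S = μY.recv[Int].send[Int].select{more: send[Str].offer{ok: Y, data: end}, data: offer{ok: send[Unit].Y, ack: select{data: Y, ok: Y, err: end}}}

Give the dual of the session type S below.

μY.send[Int].recv[Int].offer{more: recv[Str].select{ok: Y, data: end}, data: select{ok: recv[Unit].Y, ack: offer{data: Y, ok: Y, err: end}}}

μY = μY  (rec unchanged)
  recv[Int] = send[Int]
    send[Int] = recv[Int]
      select{more,data} = offer{more,data}  (⊕→&)
        case more:
          send[Str] = recv[Str]
            offer{ok,data} = select{ok,data}  (external→internal)
              case ok:
                dual(Y) = Y
              case data:
                dual(end) = end
        case data:
          offer{ok,ack} = select{ok,ack}  (external→internal)
            case ok:
              send[Unit] = recv[Unit]
                dual(Y) = Y
            case ack:
              select{data,ok,err} = offer{data,ok,err}  (⊕→&)
                case data:
                  dual(Y) = Y
                case ok:
                  dual(Y) = Y
                case err:
                  dual(end) = end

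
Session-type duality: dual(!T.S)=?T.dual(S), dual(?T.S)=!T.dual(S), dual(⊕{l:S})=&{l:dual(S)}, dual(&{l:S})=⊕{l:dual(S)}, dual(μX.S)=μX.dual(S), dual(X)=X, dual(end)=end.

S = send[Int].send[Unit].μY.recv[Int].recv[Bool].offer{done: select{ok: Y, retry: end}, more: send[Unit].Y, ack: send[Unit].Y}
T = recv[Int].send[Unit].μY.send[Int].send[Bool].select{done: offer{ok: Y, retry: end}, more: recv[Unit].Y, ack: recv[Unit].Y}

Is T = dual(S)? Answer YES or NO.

send[Int] vs recv[Int]  ✓
  send[Unit] vs send[Unit]  ✗ same direction on both sides — not dual

NO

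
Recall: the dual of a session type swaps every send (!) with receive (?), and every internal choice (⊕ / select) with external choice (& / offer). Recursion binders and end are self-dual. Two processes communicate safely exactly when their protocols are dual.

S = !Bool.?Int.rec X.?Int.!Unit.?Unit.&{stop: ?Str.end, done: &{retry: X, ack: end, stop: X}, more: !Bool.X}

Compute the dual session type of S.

?Bool.!Int.rec X.!Int.?Unit.!Unit.+{stop: !Str.end, done: +{retry: X, ack: end, stop: X}, more: ?Bool.X}

!Bool ↦ ?Bool
  ?Int ↦ !Int
    rec X ↦ rec X  (μ self-dual)
      ?Int ↦ !Int
        !Unit ↦ ?Unit
          ?Unit ↦ !Unit
            &{stop,done,more} ↦ +{stop,done,more}  (external→internal)
              case stop:
                ?Str ↦ !Str
                  end ↦ end
              case done:
                &{retry,ack,stop} ↦ +{retry,ack,stop}  (external→internal)
                  case retry:
                    X ↦ X
                  case ack:
                    end ↦ end
                  case stop:
                    X ↦ X
              case more:
                !Bool ↦ ?Bool
                  X ↦ X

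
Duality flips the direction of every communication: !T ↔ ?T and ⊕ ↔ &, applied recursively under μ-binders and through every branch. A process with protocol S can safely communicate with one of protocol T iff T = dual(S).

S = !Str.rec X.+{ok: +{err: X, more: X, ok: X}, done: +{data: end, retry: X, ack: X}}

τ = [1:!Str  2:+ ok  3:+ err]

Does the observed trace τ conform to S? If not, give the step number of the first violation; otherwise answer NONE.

NONE

@1 !Str  ok  now at rec X.…
@2 + ok  ok  now at +{err: rec X.…, more: rec X.…, ok: rec X.…}
@3 + err  ok  now at rec X.…
all 3 steps conform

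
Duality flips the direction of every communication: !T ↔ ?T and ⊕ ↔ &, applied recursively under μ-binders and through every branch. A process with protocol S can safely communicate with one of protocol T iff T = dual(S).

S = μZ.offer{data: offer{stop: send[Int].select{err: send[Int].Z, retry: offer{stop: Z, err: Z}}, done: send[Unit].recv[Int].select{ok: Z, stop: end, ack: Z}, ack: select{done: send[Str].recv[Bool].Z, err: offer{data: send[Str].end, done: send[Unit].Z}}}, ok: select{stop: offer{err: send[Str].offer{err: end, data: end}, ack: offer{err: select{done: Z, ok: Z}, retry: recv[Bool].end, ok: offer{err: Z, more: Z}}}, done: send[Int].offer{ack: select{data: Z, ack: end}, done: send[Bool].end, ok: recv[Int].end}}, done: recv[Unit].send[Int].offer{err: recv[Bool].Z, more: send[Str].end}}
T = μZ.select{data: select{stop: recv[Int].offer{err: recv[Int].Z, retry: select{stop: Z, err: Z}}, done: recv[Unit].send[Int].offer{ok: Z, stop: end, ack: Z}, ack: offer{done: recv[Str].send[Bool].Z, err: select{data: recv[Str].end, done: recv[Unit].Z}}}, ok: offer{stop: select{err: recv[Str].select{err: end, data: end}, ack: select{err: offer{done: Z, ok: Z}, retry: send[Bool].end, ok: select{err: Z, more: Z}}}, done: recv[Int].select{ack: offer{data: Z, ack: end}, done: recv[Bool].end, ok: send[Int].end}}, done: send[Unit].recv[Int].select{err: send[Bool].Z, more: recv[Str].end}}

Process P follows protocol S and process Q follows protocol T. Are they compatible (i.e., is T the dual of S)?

μZ ‖ μZ  match (binder kept)
  offer{data,ok,done} ‖ select{data,ok,done}  match same labels
    case data:
      offer{stop,done,ack} ‖ select{stop,done,ack}  match same labels
        case stop:
          send[Int] ‖ recv[Int]  match
            select{err,retry} ‖ offer{err,retry}  match same labels
              case err:
                send[Int] ‖ recv[Int]  match
                  Z ‖ Z  match
              case retry:
                offer{stop,err} ‖ select{stop,err}  match same labels
                  case stop:
                    Z ‖ Z  match
                  case err:
                    Z ‖ Z  match
        case done:
          send[Unit] ‖ recv[Unit]  match
            recv[Int] ‖ send[Int]  match
              select{ok,stop,ack} ‖ offer{ok,stop,ack}  match same labels
                case ok:
                  Z ‖ Z  match
                case stop:
                  end ‖ end  match
                case ack:
                  Z ‖ Z  match
        case ack:
          select{done,err} ‖ offer{done,err}  match same labels
            case done:
              send[Str] ‖ recv[Str]  match
                recv[Bool] ‖ send[Bool]  match
                  Z ‖ Z  match
            case err:
              offer{data,done} ‖ select{data,done}  match same labels
                case data:
                  send[Str] ‖ recv[Str]  match
                    end ‖ end  match
                case done:
                  send[Unit] ‖ recv[Unit]  match
                    Z ‖ Z  match
    case ok:
      select{stop,done} ‖ offer{stop,done}  match same labels
        case stop:
          offer{err,ack} ‖ select{err,ack}  match same labels
            case err:
              send[Str] ‖ recv[Str]  match
                offer{err,data} ‖ select{err,data}  match same labels
                  case err:
                    end ‖ end  match
                  case data:
                    end ‖ end  match
            case ack:
              offer{err,retry,ok} ‖ select{err,retry,ok}  match same labels
                case err:
                  select{done,ok} ‖ offer{done,ok}  match same labels
                    case done:
                      Z ‖ Z  match
                    case ok:
                      Z ‖ Z  match
                case retry:
                  recv[Bool] ‖ send[Bool]  match
                    end ‖ end  match
                case ok:
                  offer{err,more} ‖ select{err,more}  match same labels
                    case err:
                      Z ‖ Z  match
                    case more:
                      Z ‖ Z  match
        case done:
          send[Int] ‖ recv[Int]  match
            offer{ack,done,ok} ‖ select{ack,done,ok}  match same labels
              case ack:
                select{data,ack} ‖ offer{data,ack}  match same labels
                  case data:
                    Z ‖ Z  match
                  case ack:
                    end ‖ end  match
              case done:
                send[Bool] ‖ recv[Bool]  match
                  end ‖ end  match
              case ok:
                recv[Int] ‖ send[Int]  match
                  end ‖ end  match
    case done:
      recv[Unit] ‖ send[Unit]  match
        send[Int] ‖ recv[Int]  match
          offer{err,more} ‖ select{err,more}  match same labels
            case err:
              recv[Bool] ‖ send[Bool]  match
                Z ‖ Z  match
            case more:
              send[Str] ‖ recv[Str]  match
                end ‖ end  match

YES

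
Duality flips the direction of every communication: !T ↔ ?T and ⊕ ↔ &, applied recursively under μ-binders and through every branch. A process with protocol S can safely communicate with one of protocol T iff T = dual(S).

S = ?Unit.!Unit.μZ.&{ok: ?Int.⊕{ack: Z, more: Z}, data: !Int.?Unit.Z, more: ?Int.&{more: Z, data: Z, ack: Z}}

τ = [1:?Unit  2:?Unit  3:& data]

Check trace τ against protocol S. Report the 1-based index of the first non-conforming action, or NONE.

[1] ?Unit  ok  now at !Unit.μZ.…
[2] got ?Unit, protocol expects !Unit  ✗

2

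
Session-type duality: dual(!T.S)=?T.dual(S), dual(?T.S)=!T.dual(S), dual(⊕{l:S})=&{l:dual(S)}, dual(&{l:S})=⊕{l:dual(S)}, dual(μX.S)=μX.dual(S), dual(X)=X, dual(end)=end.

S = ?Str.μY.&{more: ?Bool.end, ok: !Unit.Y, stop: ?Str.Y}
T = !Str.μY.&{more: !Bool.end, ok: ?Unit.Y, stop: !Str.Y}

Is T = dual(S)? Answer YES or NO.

NO

?Str vs !Str  ✓
  μY vs μY  ✓ (μ self-dual)
    &{more,ok,stop} vs &{more,ok,stop}  ✗ choice polarity not flipped — not dual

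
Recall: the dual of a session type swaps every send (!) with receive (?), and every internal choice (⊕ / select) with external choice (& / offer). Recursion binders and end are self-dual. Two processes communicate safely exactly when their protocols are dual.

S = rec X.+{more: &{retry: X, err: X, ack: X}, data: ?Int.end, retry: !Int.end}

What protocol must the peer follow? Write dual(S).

rec X.&{more: +{retry: X, err: X, ack: X}, data: !Int.end, retry: ?Int.end}

rec X ↦ rec X  (μ self-dual)
  +{more,data,retry} ↦ &{more,data,retry}  (select→offer)
    [more]
      &{retry,err,ack} ↦ +{retry,err,ack}  (external→internal)
        [retry]
          X self-dual
        [err]
          X self-dual
        [ack]
          X self-dual
    [data]
      ?Int ↦ !Int
        end self-dual
    [retry]
      !Int ↦ ?Int
        end self-dual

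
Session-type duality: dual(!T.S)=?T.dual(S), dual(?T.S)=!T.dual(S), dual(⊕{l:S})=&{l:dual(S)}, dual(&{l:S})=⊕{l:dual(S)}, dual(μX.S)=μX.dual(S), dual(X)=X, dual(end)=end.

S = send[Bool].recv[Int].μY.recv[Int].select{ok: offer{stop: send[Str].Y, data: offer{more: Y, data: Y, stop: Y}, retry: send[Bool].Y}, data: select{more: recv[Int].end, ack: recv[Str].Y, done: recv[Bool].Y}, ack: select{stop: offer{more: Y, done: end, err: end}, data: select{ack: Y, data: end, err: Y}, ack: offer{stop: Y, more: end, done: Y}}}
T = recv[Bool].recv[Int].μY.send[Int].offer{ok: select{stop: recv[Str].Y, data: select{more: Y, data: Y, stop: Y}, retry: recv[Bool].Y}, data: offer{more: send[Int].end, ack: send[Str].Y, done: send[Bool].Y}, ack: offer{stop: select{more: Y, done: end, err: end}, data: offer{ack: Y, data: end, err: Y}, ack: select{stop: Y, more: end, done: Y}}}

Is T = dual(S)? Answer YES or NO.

NO

send[Bool] | recv[Bool]  match
  recv[Int] | recv[Int]  ✗ same direction on both sides — not dual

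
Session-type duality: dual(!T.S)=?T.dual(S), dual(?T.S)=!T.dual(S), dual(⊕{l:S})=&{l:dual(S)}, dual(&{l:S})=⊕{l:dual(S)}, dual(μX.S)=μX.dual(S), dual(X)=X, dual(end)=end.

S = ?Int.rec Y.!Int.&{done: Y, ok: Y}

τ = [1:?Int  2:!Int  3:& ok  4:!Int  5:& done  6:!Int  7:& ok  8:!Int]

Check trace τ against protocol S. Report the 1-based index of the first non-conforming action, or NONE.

NONE

[1] ?Int  ok  cont: rec Y.…
[2] !Int  ok  cont: &{done: rec Y.…, ok: rec Y.…}
[3] & ok  ok  cont: rec Y.…
[4] !Int  ok  cont: &{done: rec Y.…, ok: rec Y.…}
[5] & done  ok  cont: rec Y.…
[6] !Int  ok  cont: &{done: rec Y.…, ok: rec Y.…}
[7] & ok  ok  cont: rec Y.…
[8] !Int  ok  cont: &{done: rec Y.…, ok: rec Y.…}
τ conforms to S (length 8)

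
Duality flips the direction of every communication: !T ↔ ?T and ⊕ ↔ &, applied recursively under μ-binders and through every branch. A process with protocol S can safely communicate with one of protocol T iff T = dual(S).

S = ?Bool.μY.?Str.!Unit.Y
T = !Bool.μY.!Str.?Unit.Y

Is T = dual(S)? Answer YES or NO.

?Bool ‖ !Bool  match
  μY ‖ μY  match (μ self-dual)
    ?Str ‖ !Str  match
      !Unit ‖ ?Unit  match
        Y ‖ Y  match

YES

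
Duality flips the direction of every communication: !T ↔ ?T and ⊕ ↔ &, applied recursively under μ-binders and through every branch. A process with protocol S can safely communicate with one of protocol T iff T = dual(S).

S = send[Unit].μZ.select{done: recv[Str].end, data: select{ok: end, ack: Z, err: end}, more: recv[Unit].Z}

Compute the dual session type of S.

send[Unit] → recv[Unit]
  μZ → μZ  (μ self-dual)
    select{done,data,more} → offer{done,data,more}  (internal→external)
      [done]
        recv[Str] → send[Str]
          dual(end) = end
      [data]
        select{ok,ack,err} → offer{ok,ack,err}  (internal→external)
          [ok]
            dual(end) = end
          [ack]
            dual(Z) = Z
          [err]
            dual(end) = end
      [more]
        recv[Unit] → send[Unit]
          dual(Z) = Z

recv[Unit].μZ.offer{done: send[Str].end, data: offer{ok: end, ack: Z, err: end}, more: send[Unit].Z}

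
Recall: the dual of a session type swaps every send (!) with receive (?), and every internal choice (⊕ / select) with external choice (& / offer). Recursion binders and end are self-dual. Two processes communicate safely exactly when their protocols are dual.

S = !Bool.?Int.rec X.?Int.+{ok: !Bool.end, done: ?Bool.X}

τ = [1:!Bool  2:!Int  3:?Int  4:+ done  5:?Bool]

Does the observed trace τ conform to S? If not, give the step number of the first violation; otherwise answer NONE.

step 1: !Bool  ok  residual = ?Int.rec X.…
step 2: got !Int, protocol expects ?Int  ✗

2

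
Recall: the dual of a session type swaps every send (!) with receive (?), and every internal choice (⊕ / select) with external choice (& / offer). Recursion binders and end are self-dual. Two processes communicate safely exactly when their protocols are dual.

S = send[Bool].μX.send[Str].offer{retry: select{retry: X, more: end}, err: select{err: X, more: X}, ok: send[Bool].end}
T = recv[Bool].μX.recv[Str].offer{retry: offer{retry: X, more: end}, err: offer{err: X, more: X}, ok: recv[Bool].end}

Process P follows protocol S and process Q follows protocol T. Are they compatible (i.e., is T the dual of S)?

send[Bool] ‖ recv[Bool]  ok
  μX ‖ μX  ok (binder kept)
    send[Str] ‖ recv[Str]  ok
      offer{retry,err,ok} ‖ offer{retry,err,ok}  ✗ choice polarity not flipped — not dual

NO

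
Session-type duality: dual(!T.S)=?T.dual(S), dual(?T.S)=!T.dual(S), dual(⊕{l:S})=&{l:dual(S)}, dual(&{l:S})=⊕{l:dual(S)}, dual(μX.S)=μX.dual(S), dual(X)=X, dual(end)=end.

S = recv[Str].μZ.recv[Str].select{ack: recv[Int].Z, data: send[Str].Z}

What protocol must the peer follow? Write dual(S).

recv[Str] = send[Str]
  μZ = μZ  (rec unchanged)
    recv[Str] = send[Str]
      select{ack,data} = offer{ack,data}  (internal→external)
        • ack:
          recv[Int] = send[Int]
            dual(Z) = Z
        • data:
          send[Str] = recv[Str]
            dual(Z) = Z

send[Str].μZ.send[Str].offer{ack: send[Int].Z, data: recv[Str].Z}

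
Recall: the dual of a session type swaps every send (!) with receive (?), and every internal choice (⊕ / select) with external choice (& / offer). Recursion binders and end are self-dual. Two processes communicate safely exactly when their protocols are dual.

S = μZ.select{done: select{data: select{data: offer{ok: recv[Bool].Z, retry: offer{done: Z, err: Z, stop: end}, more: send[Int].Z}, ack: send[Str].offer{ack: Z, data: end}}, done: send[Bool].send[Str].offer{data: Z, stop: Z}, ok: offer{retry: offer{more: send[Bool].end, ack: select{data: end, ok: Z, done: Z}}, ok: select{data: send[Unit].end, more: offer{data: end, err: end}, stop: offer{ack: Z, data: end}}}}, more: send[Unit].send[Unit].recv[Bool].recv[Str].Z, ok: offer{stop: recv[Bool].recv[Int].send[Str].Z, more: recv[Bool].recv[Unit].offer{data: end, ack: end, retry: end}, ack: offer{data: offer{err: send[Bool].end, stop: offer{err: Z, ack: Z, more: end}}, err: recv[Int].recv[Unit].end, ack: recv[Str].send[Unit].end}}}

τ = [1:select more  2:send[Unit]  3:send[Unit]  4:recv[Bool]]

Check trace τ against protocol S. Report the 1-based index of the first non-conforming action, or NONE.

@1 select more  ✓  now at send[Unit].send[Unit].recv[Bool].recv[Str].μZ.…
@2 send[Unit]  ✓  now at send[Unit].recv[Bool].recv[Str].μZ.…
@3 send[Unit]  ✓  now at recv[Bool].recv[Str].μZ.…
@4 recv[Bool]  ✓  now at recv[Str].μZ.…
all 4 steps conform

NONE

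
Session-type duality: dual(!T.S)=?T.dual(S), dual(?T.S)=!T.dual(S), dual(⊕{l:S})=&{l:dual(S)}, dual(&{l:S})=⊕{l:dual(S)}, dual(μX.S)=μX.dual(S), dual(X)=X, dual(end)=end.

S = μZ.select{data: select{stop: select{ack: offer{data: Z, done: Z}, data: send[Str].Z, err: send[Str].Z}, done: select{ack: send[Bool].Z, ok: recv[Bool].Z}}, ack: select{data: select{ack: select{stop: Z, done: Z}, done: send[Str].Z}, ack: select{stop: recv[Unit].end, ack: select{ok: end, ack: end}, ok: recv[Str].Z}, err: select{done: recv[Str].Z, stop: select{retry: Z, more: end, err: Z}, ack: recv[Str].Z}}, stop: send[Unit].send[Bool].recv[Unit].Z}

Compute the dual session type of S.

μZ ↦ μZ  (binder kept)
  select{data,ack,stop} ↦ offer{data,ack,stop}  (select→offer)
    • data:
      select{stop,done} ↦ offer{stop,done}  (select→offer)
        • stop:
          select{ack,data,err} ↦ offer{ack,data,err}  (select→offer)
            • ack:
              offer{data,done} ↦ select{data,done}  (external→internal)
                • data:
                  Z ↦ Z
                • done:
                  Z ↦ Z
            • data:
              send[Str] ↦ recv[Str]
                Z ↦ Z
            • err:
              send[Str] ↦ recv[Str]
                Z ↦ Z
        • done:
          select{ack,ok} ↦ offer{ack,ok}  (select→offer)
            • ack:
              send[Bool] ↦ recv[Bool]
                Z ↦ Z
            • ok:
              recv[Bool] ↦ send[Bool]
                Z ↦ Z
    • ack:
      select{data,ack,err} ↦ offer{data,ack,err}  (select→offer)
        • data:
          select{ack,done} ↦ offer{ack,done}  (select→offer)
            • ack:
              select{stop,done} ↦ offer{stop,done}  (select→offer)
                • stop:
                  Z ↦ Z
                • done:
                  Z ↦ Z
            • done:
              send[Str] ↦ recv[Str]
                Z ↦ Z
        • ack:
          select{stop,ack,ok} ↦ offer{stop,ack,ok}  (select→offer)
            • stop:
              recv[Unit] ↦ send[Unit]
                end ↦ end
            • ack:
              select{ok,ack} ↦ offer{ok,ack}  (select→offer)
                • ok:
                  end ↦ end
                • ack:
                  end ↦ end
            • ok:
              recv[Str] ↦ send[Str]
                Z ↦ Z
        • err:
          select{done,stop,ack} ↦ offer{done,stop,ack}  (select→offer)
            • done:
              recv[Str] ↦ send[Str]
                Z ↦ Z
            • stop:
              select{retry,more,err} ↦ offer{retry,more,err}  (select→offer)
                • retry:
                  Z ↦ Z
                • more:
                  end ↦ end
                • err:
                  Z ↦ Z
            • ack:
              recv[Str] ↦ send[Str]
                Z ↦ Z
    • stop:
      send[Unit] ↦ recv[Unit]
        send[Bool] ↦ recv[Bool]
          recv[Unit] ↦ send[Unit]
            Z ↦ Z

μZ.offer{data: offer{stop: offer{ack: select{data: Z, done: Z}, data: recv[Str].Z, err: recv[Str].Z}, done: offer{ack: recv[Bool].Z, ok: send[Bool].Z}}, ack: offer{data: offer{ack: offer{stop: Z, done: Z}, done: recv[Str].Z}, ack: offer{stop: send[Unit].end, ack: offer{ok: end, ack: end}, ok: send[Str].Z}, err: offer{done: send[Str].Z, stop: offer{retry: Z, more: end, err: Z}, ack: send[Str].Z}}, stop: recv[Unit].recv[Bool].send[Unit].Z}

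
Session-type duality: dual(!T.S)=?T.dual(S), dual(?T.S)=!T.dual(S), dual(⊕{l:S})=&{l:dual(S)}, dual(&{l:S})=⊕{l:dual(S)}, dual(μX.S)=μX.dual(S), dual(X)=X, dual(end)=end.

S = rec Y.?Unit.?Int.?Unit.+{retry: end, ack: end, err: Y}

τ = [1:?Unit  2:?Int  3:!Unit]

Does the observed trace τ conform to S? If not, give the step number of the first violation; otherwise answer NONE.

@1 ?Unit  match  cont: ?Int.?Unit.+{retry: end, ack: end, err: rec Y.…}
@2 ?Int  match  cont: ?Unit.+{retry: end, ack: end, err: rec Y.…}
@3 got !Unit, protocol expects ?Unit  ✗

3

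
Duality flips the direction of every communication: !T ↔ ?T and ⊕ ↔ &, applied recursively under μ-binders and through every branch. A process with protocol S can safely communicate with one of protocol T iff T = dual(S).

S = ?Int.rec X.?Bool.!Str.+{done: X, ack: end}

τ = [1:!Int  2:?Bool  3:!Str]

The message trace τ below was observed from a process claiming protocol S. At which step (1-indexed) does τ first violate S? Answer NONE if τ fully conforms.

@1 got !Int, protocol expects ?Int  ✗

1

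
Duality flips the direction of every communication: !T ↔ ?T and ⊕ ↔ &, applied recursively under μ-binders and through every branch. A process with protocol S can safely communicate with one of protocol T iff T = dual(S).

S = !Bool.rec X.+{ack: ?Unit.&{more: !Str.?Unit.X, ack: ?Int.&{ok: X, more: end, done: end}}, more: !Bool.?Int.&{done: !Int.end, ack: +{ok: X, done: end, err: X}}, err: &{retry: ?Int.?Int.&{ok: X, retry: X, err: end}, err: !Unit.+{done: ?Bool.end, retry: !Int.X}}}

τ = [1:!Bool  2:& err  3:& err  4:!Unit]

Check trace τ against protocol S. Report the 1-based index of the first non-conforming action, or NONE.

2

[1] !Bool  ✓  state: rec X.…
[2] got & err, protocol expects + ack or + more or + err  ✗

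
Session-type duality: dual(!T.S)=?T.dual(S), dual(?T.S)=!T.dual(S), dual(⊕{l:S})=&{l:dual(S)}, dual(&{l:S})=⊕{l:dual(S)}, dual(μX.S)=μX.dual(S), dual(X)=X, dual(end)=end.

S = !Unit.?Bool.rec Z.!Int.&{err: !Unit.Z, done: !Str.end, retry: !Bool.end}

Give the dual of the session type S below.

?Unit.!Bool.rec Z.?Int.+{err: ?Unit.Z, done: ?Str.end, retry: ?Bool.end}

!Unit = ?Unit
  ?Bool = !Bool
    rec Z = rec Z  (rec unchanged)
      !Int = ?Int
        &{err,done,retry} = +{err,done,retry}  (offer→select)
          [err]
            !Unit = ?Unit
              Z self-dual
          [done]
            !Str = ?Str
              end self-dual
          [retry]
            !Bool = ?Bool
              end self-dual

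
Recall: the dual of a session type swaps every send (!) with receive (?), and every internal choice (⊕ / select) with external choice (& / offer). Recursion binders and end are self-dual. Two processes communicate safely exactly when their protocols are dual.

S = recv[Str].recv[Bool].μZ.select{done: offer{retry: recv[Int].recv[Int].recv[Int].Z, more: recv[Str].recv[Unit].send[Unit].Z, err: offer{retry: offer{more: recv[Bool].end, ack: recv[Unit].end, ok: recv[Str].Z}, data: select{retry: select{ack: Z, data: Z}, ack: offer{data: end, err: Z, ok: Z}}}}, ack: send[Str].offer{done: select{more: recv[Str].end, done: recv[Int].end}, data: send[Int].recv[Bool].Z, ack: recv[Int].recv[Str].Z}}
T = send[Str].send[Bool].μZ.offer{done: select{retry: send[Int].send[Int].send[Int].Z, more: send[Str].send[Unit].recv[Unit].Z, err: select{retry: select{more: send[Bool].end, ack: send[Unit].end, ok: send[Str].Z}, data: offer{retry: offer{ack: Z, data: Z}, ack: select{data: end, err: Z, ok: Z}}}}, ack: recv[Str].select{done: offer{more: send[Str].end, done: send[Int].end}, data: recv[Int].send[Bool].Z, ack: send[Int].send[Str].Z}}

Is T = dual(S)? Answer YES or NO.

recv[Str] | send[Str]  ok
  recv[Bool] | send[Bool]  ok
    μZ | μZ  ok (rec unchanged)
      select{done,ack} | offer{done,ack}  ok labels match
        • done:
          offer{retry,more,err} | select{retry,more,err}  ok labels match
            • retry:
              recv[Int] | send[Int]  ok
                recv[Int] | send[Int]  ok
                  recv[Int] | send[Int]  ok
                    Z | Z  ok
            • more:
              recv[Str] | send[Str]  ok
                recv[Unit] | send[Unit]  ok
                  send[Unit] | recv[Unit]  ok
                    Z | Z  ok
            • err:
              offer{retry,data} | select{retry,data}  ok labels match
                • retry:
                  offer{more,ack,ok} | select{more,ack,ok}  ok labels match
                    • more:
                      recv[Bool] | send[Bool]  ok
                        end | end  ok
                    • ack:
                      recv[Unit] | send[Unit]  ok
                        end | end  ok
                    • ok:
                      recv[Str] | send[Str]  ok
                        Z | Z  ok
                • data:
                  select{retry,ack} | offer{retry,ack}  ok labels match
                    • retry:
                      select{ack,data} | offer{ack,data}  ok labels match
                        • ack:
                          Z | Z  ok
                        • data:
                          Z | Z  ok
                    • ack:
                      offer{data,err,ok} | select{data,err,ok}  ok labels match
                        • data:
                          end | end  ok
                        • err:
                          Z | Z  ok
                        • ok:
                          Z | Z  ok
        • ack:
          send[Str] | recv[Str]  ok
            offer{done,data,ack} | select{done,data,ack}  ok labels match
              • done:
                select{more,done} | offer{more,done}  ok labels match
                  • more:
                    recv[Str] | send[Str]  ok
                      end | end  ok
                  • done:
                    recv[Int] | send[Int]  ok
                      end | end  ok
              • data:
                send[Int] | recv[Int]  ok
                  recv[Bool] | send[Bool]  ok
                    Z | Z  ok
              • ack:
                recv[Int] | send[Int]  ok
                  recv[Str] | send[Str]  ok
                    Z | Z  ok

YES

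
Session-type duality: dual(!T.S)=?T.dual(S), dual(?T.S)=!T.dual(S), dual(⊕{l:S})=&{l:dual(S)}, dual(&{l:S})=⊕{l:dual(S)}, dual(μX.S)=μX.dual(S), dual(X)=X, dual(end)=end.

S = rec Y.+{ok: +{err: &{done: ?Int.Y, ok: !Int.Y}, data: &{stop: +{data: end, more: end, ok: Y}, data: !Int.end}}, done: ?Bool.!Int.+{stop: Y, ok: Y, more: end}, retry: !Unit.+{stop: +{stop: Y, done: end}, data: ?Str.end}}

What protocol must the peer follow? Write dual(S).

rec Y.&{ok: &{err: +{done: !Int.Y, ok: ?Int.Y}, data: +{stop: &{data: end, more: end, ok: Y}, data: ?Int.end}}, done: !Bool.?Int.&{stop: Y, ok: Y, more: end}, retry: ?Unit.&{stop: &{stop: Y, done: end}, data: !Str.end}}

rec Y ↦ rec Y  (binder kept)
  +{ok,done,retry} ↦ &{ok,done,retry}  (⊕→&)
    [ok]
      +{err,data} ↦ &{err,data}  (⊕→&)
        [err]
          &{done,ok} ↦ +{done,ok}  (offer→select)
            [done]
              ?Int ↦ !Int
                Y ↦ Y
            [ok]
              !Int ↦ ?Int
                Y ↦ Y
        [data]
          &{stop,data} ↦ +{stop,data}  (offer→select)
            [stop]
              +{data,more,ok} ↦ &{data,more,ok}  (⊕→&)
                [data]
                  end ↦ end
                [more]
                  end ↦ end
                [ok]
                  Y ↦ Y
            [data]
              !Int ↦ ?Int
                end ↦ end
    [done]
      ?Bool ↦ !Bool
        !Int ↦ ?Int
          +{stop,ok,more} ↦ &{stop,ok,more}  (⊕→&)
            [stop]
              Y ↦ Y
            [ok]
              Y ↦ Y
            [more]
              end ↦ end
    [retry]
      !Unit ↦ ?Unit
        +{stop,data} ↦ &{stop,data}  (⊕→&)
          [stop]
            +{stop,done} ↦ &{stop,done}  (⊕→&)
              [stop]
                Y ↦ Y
              [done]
                end ↦ end
          [data]
            ?Str ↦ !Str
              end ↦ end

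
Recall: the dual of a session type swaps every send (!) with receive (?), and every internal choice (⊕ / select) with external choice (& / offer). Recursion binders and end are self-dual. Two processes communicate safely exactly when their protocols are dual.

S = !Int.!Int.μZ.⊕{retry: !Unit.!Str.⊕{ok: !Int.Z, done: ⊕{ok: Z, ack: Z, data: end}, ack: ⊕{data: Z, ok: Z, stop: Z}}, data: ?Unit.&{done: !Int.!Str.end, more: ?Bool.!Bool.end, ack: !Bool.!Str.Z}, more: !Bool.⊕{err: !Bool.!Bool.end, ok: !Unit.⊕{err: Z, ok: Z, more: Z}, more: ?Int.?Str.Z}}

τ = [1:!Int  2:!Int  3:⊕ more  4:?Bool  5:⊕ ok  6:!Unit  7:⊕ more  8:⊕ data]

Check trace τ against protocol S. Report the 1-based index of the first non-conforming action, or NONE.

step 1: !Int  ok  now at !Int.μZ.…
step 2: !Int  ok  now at μZ.…
step 3: ⊕ more  ok  now at !Bool.⊕{err: !Bool.!Bool.end, ok: !Unit.⊕{err: μZ.…, ok: μZ.…, more: μZ.…}, more: ?Int.?Str.μZ.…}
step 4: got ?Bool, protocol expects !Bool  ✗

4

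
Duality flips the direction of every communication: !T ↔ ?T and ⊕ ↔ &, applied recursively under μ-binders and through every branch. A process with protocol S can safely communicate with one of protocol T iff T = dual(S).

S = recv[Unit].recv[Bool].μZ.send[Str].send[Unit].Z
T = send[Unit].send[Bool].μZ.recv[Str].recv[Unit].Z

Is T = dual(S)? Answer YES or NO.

recv[Unit] ‖ send[Unit]  ok
  recv[Bool] ‖ send[Bool]  ok
    μZ ‖ μZ  ok (binder kept)
      send[Str] ‖ recv[Str]  ok
        send[Unit] ‖ recv[Unit]  ok
          Z ‖ Z  ok

YES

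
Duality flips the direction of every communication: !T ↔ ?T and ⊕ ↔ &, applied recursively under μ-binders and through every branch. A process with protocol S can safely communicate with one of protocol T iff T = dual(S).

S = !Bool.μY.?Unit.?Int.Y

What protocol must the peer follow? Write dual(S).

?Bool.μY.!Unit.!Int.Y

!Bool ↦ ?Bool
  μY ↦ μY  (binder kept)
    ?Unit ↦ !Unit
      ?Int ↦ !Int
        Y self-dual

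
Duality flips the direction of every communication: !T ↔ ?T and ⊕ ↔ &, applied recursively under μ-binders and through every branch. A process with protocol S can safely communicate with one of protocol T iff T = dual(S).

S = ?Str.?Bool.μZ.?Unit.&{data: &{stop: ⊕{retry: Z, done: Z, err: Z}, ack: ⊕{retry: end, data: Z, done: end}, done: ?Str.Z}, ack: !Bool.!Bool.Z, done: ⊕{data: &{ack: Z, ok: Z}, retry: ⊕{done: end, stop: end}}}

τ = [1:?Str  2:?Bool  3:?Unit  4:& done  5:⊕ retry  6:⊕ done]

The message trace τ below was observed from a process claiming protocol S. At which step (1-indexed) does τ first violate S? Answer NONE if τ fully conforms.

[1] ?Str  ok  cont: ?Bool.μZ.…
[2] ?Bool  ok  cont: μZ.…
[3] ?Unit  ok  cont: &{data: &{stop: ⊕{retry: μZ.…, done: μZ.…, err: μZ.…}, ack: ⊕{retry: end, data: μZ.…, done: end}, done: ?Str.μZ.…}, ack: !Bool.!Bool.μZ.…, done: ⊕{data: &{ack: μZ.…, ok: μZ.…}, retry: ⊕{done: end, stop: end}}}
[4] & done  ok  cont: ⊕{data: &{ack: μZ.…, ok: μZ.…}, retry: ⊕{done: end, stop: end}}
[5] ⊕ retry  ok  cont: ⊕{done: end, stop: end}
[6] ⊕ done  ok  cont: end
τ conforms to S (length 6)

NONE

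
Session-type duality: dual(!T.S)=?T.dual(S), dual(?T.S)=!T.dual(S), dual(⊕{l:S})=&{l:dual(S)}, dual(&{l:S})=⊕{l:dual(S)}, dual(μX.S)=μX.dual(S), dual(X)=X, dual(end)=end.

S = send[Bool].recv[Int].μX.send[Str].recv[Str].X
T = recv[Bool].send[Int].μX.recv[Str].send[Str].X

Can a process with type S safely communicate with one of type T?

send[Bool] vs recv[Bool]  ✓
  recv[Int] vs send[Int]  ✓
    μX vs μX  ✓ (binder kept)
      send[Str] vs recv[Str]  ✓
        recv[Str] vs send[Str]  ✓
          X vs X  ✓

YES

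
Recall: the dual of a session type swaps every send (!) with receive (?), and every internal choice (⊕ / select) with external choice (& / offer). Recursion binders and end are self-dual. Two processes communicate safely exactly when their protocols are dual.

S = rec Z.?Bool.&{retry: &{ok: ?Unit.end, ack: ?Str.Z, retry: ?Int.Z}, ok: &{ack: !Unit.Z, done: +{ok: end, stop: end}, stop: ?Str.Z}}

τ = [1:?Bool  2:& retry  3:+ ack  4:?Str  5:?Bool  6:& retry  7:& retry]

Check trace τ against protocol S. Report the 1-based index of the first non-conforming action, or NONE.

3

[1] ?Bool  match  now at &{retry: &{ok: ?Unit.end, ack: ?Str.rec Z.…, retry: ?Int.rec Z.…}, ok: &{ack: !Unit.rec Z.…, done: +{ok: end, stop: end}, stop: ?Str.rec Z.…}}
[2] & retry  match  now at &{ok: ?Unit.end, ack: ?Str.rec Z.…, retry: ?Int.rec Z.…}
[3] got + ack, protocol expects & ok or & ack or & retry  ✗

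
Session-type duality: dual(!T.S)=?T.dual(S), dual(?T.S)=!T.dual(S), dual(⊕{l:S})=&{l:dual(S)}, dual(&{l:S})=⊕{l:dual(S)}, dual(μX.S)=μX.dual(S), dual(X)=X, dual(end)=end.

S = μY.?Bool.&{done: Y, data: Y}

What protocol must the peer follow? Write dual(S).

μY = μY  (μ self-dual)
  ?Bool = !Bool
    &{done,data} = ⊕{done,data}  (offer→select)
      case done:
        Y ↦ Y
      case data:
        Y ↦ Y

μY.!Bool.⊕{done: Y, data: Y}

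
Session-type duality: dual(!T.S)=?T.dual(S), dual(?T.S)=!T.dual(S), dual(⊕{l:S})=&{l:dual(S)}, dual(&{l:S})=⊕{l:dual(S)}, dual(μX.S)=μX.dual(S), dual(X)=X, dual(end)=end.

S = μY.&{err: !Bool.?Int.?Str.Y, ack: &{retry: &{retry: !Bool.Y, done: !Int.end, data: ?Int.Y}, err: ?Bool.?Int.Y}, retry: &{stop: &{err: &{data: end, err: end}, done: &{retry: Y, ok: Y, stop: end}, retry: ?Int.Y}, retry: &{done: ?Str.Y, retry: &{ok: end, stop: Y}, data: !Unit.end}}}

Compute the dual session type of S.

μY = μY  (rec unchanged)
  &{err,ack,retry} = ⊕{err,ack,retry}  (offer→select)
    case err:
      !Bool = ?Bool
        ?Int = !Int
          ?Str = !Str
            dual(Y) = Y
    case ack:
      &{retry,err} = ⊕{retry,err}  (offer→select)
        case retry:
          &{retry,done,data} = ⊕{retry,done,data}  (offer→select)
            case retry:
              !Bool = ?Bool
                dual(Y) = Y
            case done:
              !Int = ?Int
                dual(end) = end
            case data:
              ?Int = !Int
                dual(Y) = Y
        case err:
          ?Bool = !Bool
            ?Int = !Int
              dual(Y) = Y
    case retry:
      &{stop,retry} = ⊕{stop,retry}  (offer→select)
        case stop:
          &{err,done,retry} = ⊕{err,done,retry}  (offer→select)
            case err:
              &{data,err} = ⊕{data,err}  (offer→select)
                case data:
                  dual(end) = end
                case err:
                  dual(end) = end
            case done:
              &{retry,ok,stop} = ⊕{retry,ok,stop}  (offer→select)
                case retry:
                  dual(Y) = Y
                case ok:
                  dual(Y) = Y
                case stop:
                  dual(end) = end
            case retry:
              ?Int = !Int
                dual(Y) = Y
        case retry:
          &{done,retry,data} = ⊕{done,retry,data}  (offer→select)
            case done:
              ?Str = !Str
                dual(Y) = Y
            case retry:
              &{ok,stop} = ⊕{ok,stop}  (offer→select)
                case ok:
                  dual(end) = end
                case stop:
                  dual(Y) = Y
            case data:
              !Unit = ?Unit
                dual(end) = end

μY.⊕{err: ?Bool.!Int.!Str.Y, ack: ⊕{retry: ⊕{retry: ?Bool.Y, done: ?Int.end, data: !Int.Y}, err: !Bool.!Int.Y}, retry: ⊕{stop: ⊕{err: ⊕{data: end, err: end}, done: ⊕{retry: Y, ok: Y, stop: end}, retry: !Int.Y}, retry: ⊕{done: !Str.Y, retry: ⊕{ok: end, stop: Y}, data: ?Unit.end}}}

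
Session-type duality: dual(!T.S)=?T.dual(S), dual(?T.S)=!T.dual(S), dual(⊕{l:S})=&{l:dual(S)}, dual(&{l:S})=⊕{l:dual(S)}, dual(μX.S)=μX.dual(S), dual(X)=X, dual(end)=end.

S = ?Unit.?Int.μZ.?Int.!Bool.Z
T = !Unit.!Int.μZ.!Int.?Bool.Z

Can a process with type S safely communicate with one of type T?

?Unit vs !Unit  match
  ?Int vs !Int  match
    μZ vs μZ  match (μ self-dual)
      ?Int vs !Int  match
        !Bool vs ?Bool  match
          Z vs Z  match

YES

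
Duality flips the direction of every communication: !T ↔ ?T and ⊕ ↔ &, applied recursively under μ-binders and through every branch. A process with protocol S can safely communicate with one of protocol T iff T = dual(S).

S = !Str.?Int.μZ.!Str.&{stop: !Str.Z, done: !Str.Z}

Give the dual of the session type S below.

!Str → ?Str
  ?Int → !Int
    μZ → μZ  (binder kept)
      !Str → ?Str
        &{stop,done} → ⊕{stop,done}  (external→internal)
          [stop]
            !Str → ?Str
              Z ↦ Z
          [done]
            !Str → ?Str
              Z ↦ Z

?Str.!Int.μZ.?Str.⊕{stop: ?Str.Z, done: ?Str.Z}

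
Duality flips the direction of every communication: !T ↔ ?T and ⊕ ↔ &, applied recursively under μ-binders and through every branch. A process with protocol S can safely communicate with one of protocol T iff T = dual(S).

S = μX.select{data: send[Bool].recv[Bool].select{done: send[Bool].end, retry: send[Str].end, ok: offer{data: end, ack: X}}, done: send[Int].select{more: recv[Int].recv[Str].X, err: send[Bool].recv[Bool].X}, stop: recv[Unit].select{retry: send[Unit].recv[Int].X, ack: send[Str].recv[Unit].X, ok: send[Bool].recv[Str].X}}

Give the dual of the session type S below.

μX = μX  (rec unchanged)
  select{data,done,stop} = offer{data,done,stop}  (⊕→&)
    [data]
      send[Bool] = recv[Bool]
        recv[Bool] = send[Bool]
          select{done,retry,ok} = offer{done,retry,ok}  (⊕→&)
            [done]
              send[Bool] = recv[Bool]
                end self-dual
            [retry]
              send[Str] = recv[Str]
                end self-dual
            [ok]
              offer{data,ack} = select{data,ack}  (&→⊕)
                [data]
                  end self-dual
                [ack]
                  X self-dual
    [done]
      send[Int] = recv[Int]
        select{more,err} = offer{more,err}  (⊕→&)
          [more]
            recv[Int] = send[Int]
              recv[Str] = send[Str]
                X self-dual
          [err]
            send[Bool] = recv[Bool]
              recv[Bool] = send[Bool]
                X self-dual
    [stop]
      recv[Unit] = send[Unit]
        select{retry,ack,ok} = offer{retry,ack,ok}  (⊕→&)
          [retry]
            send[Unit] = recv[Unit]
              recv[Int] = send[Int]
                X self-dual
          [ack]
            send[Str] = recv[Str]
              recv[Unit] = send[Unit]
                X self-dual
          [ok]
            send[Bool] = recv[Bool]
              recv[Str] = send[Str]
                X self-dual

μX.offer{data: recv[Bool].send[Bool].offer{done: recv[Bool].end, retry: recv[Str].end, ok: select{data: end, ack: X}}, done: recv[Int].offer{more: send[Int].send[Str].X, err: recv[Bool].send[Bool].X}, stop: send[Unit].offer{retry: recv[Unit].send[Int].X, ack: recv[Str].send[Unit].X, ok: recv[Bool].send[Str].X}}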